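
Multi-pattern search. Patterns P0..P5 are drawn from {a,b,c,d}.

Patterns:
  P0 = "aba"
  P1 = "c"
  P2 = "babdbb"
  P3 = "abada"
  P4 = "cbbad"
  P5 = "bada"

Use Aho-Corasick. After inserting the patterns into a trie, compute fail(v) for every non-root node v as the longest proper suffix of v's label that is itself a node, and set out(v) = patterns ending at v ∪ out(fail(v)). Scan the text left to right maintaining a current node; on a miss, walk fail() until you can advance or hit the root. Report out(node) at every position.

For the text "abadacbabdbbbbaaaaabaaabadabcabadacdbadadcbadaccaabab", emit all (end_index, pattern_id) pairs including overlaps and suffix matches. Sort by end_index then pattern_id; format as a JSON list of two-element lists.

Build:
Trie (insert patterns):
  n0 'ε': a→1 b→5 c→4
  n1 'a': b→2
  n2 'ab': a→3
  n3 'aba': d→11  [P0 ends]
  n4 'c': b→13  [P1 ends]
  n5 'b': a→6
  n6 'ba': b→7 d→17
  n7 'bab': d→8
  n8 'babd': b→9
  n9 'babdb': b→10
  n10 'babdbb': ·  [P2 ends]
  n11 'abad': a→12
  n12 'abada': ·  [P3 ends]
  n13 'cb': b→14
  n14 'cbb': a→15
  n15 'cbba': d→16
  n16 'cbbad': ·  [P4 ends]
  n17 'bad': a→18
  n18 'bada': ·  [P5 ends]

BFS fail/out derivation:
  fail(1) 'a': from fail(0)=0 chase 'a': 0 ⇒ 0;  out=∅∪out(0)=∅
  fail(4) 'c': from fail(0)=0 chase 'c': 0 ⇒ 0;  out={1}∪out(0)={1}
  fail(5) 'b': from fail(0)=0 chase 'b': 0 ⇒ 0;  out=∅∪out(0)=∅
  fail(2) 'ab': from fail(1)=0 chase 'b': 0 ⇒ 5;  out=∅∪out(5)=∅
  fail(6) 'ba': from fail(5)=0 chase 'a': 0 ⇒ 1;  out=∅∪out(1)=∅
  fail(13) 'cb': from fail(4)=0 chase 'b': 0 ⇒ 5;  out=∅∪out(5)=∅
  fail(3) 'aba': from fail(2)=5 chase 'a': 5 ⇒ 6;  out={0}∪out(6)={0}
  fail(7) 'bab': from fail(6)=1 chase 'b': 1 ⇒ 2;  out=∅∪out(2)=∅
  fail(14) 'cbb': from fail(13)=5 chase 'b': 5→0 ⇒ 5;  out=∅∪out(5)=∅
  fail(17) 'bad': from fail(6)=1 chase 'd': 1→0 ⇒ 0;  out=∅∪out(0)=∅
  fail(8) 'babd': from fail(7)=2 chase 'd': 2→5→0 ⇒ 0;  out=∅∪out(0)=∅
  fail(11) 'abad': from fail(3)=6 chase 'd': 6 ⇒ 17;  out=∅∪out(17)=∅
  fail(15) 'cbba': from fail(14)=5 chase 'a': 5 ⇒ 6;  out=∅∪out(6)=∅
  fail(18) 'bada': from fail(17)=0 chase 'a': 0 ⇒ 1;  out={5}∪out(1)={5}
  fail(9) 'babdb': from fail(8)=0 chase 'b': 0 ⇒ 5;  out=∅∪out(5)=∅
  fail(12) 'abada': from fail(11)=17 chase 'a': 17 ⇒ 18;  out={3}∪out(18)={3,5}
  fail(16) 'cbbad': from fail(15)=6 chase 'd': 6 ⇒ 17;  out={4}∪out(17)={4}
  fail(10) 'babdbb': from fail(9)=5 chase 'b': 5→0 ⇒ 5;  out={2}∪out(5)={2}

Scan:
[0] read 'a'  n0⇒n1
[1] read 'b'  n1⇒n2
[2] read 'a'  n2⇒n3  → match P0@[0:2]
[3] read 'd'  n3⇒n11
[4] read 'a'  n11⇒n12  → match P3@[0:4],P5@[1:4]
[5] read 'c'  n12⇒n4 (via fail)  → match P1@[5:5]
[6] read 'b'  n4⇒n13
[7] read 'a'  n13⇒n6 (via fail)
[8] read 'b'  n6⇒n7
[9] read 'd'  n7⇒n8
[10] read 'b'  n8⇒n9
[11] read 'b'  n9⇒n10  → match P2@[6:11]
[12] read 'b'  n10⇒n5 (via fail)
[13] read 'b'  n5⇒n5 (via fail)
[14] read 'a'  n5⇒n6
[15] read 'a'  n6⇒n1 (via fail)
[16] read 'a'  n1⇒n1 (via fail)
[17] read 'a'  n1⇒n1 (via fail)
[18] read 'a'  n1⇒n1 (via fail)
[19] read 'b'  n1⇒n2
[20] read 'a'  n2⇒n3  → match P0@[18:20]
[21] read 'a'  n3⇒n1 (via fail)
[22] read 'a'  n1⇒n1 (via fail)
[23] read 'b'  n1⇒n2
[24] read 'a'  n2⇒n3  → match P0@[22:24]
[25] read 'd'  n3⇒n11
[26] read 'a'  n11⇒n12  → match P3@[22:26],P5@[23:26]
[27] read 'b'  n12⇒n2 (via fail)
[28] read 'c'  n2⇒n4 (via fail)  → match P1@[28:28]
[29] read 'a'  n4⇒n1 (via fail)
[30] read 'b'  n1⇒n2
[31] read 'a'  n2⇒n3  → match P0@[29:31]
[32] read 'd'  n3⇒n11
[33] read 'a'  n11⇒n12  → match P3@[29:33],P5@[30:33]
[34] read 'c'  n12⇒n4 (via fail)  → match P1@[34:34]
[35] read 'd'  n4⇒n0 (via fail)
[36] read 'b'  n0⇒n5
[37] read 'a'  n5⇒n6
[38] read 'd'  n6⇒n17
[39] read 'a'  n17⇒n18  → match P5@[36:39]
[40] read 'd'  n18⇒n0 (via fail)
[41] read 'c'  n0⇒n4  → match P1@[41:41]
[42] read 'b'  n4⇒n13
[43] read 'a'  n13⇒n6 (via fail)
[44] read 'd'  n6⇒n17
[45] read 'a'  n17⇒n18  → match P5@[42:45]
[46] read 'c'  n18⇒n4 (via fail)  → match P1@[46:46]
[47] read 'c'  n4⇒n4 (via fail)  → match P1@[47:47]
[48] read 'a'  n4⇒n1 (via fail)
[49] read 'a'  n1⇒n1 (via fail)
[50] read 'b'  n1⇒n2
[51] read 'a'  n2⇒n3  → match P0@[49:51]
[52] read 'b'  n3⇒n7 (via fail)

Matches: [[2,0],[4,3],[4,5],[5,1],[11,2],[20,0],[24,0],[26,3],[26,5],[28,1],[31,0],[33,3],[33,5],[34,1],[39,5],[41,1],[45,5],[46,1],[47,1],[51,0]]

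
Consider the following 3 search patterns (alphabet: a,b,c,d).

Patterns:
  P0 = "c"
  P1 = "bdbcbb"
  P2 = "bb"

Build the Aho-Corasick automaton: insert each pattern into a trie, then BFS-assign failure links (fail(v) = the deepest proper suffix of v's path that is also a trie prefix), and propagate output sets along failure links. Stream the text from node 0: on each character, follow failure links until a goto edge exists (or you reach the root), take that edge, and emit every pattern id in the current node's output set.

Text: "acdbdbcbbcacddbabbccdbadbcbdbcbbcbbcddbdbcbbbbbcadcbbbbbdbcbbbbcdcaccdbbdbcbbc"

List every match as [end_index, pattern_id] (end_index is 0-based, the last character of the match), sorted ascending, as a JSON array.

Construct AC machine:
Trie nodes:
  n0 'ε': b→2 c→1
  n1 'c': ·  ←P0
  n2 'b': b→8 d→3
  n3 'bd': b→4
  n4 'bdb': c→5
  n5 'bdbc': b→6
  n6 'bdbcb': b→7
  n7 'bdbcbb': ·  ←P1
  n8 'bb': ·  ←P2

Failure links (BFS by depth):
  fail(1) 'c': from fail(0)=0 chase 'c': 0 ⇒ 0;  out={0}∪out(0)={0}
  fail(2) 'b': from fail(0)=0 chase 'b': 0 ⇒ 0;  out=∅∪out(0)=∅
  fail(3) 'bd': from fail(2)=0 chase 'd': 0 ⇒ 0;  out=∅∪out(0)=∅
  fail(8) 'bb': from fail(2)=0 chase 'b': 0 ⇒ 2;  out={2}∪out(2)={2}
  fail(4) 'bdb': from fail(3)=0 chase 'b': 0 ⇒ 2;  out=∅∪out(2)=∅
  fail(5) 'bdbc': from fail(4)=2 chase 'c': 2→0 ⇒ 1;  out=∅∪out(1)={0}
  fail(6) 'bdbcb': from fail(5)=1 chase 'b': 1→0 ⇒ 2;  out=∅∪out(2)=∅
  fail(7) 'bdbcbb': from fail(6)=2 chase 'b': 2 ⇒ 8;  out={1}∪out(8)={1,2}

Scan:
[0] read 'a'  n0⇒n0
[1] read 'c'  n0⇒n1  emit P0@[1:1]
[2] read 'd'  n1⇒n0 (via fail)
[3] read 'b'  n0⇒n2
[4] read 'd'  n2⇒n3
[5] read 'b'  n3⇒n4
[6] read 'c'  n4⇒n5  emit P0@[6:6]
[7] read 'b'  n5⇒n6
[8] read 'b'  n6⇒n7  emit P1@[3:8],P2@[7:8]
[9] read 'c'  n7⇒n1 (via fail)  emit P0@[9:9]
[10] read 'a'  n1⇒n0 (via fail)
[11] read 'c'  n0⇒n1  emit P0@[11:11]
[12] read 'd'  n1⇒n0 (via fail)
[13] read 'd'  n0⇒n0
[14] read 'b'  n0⇒n2
[15] read 'a'  n2⇒n0 (via fail)
[16] read 'b'  n0⇒n2
[17] read 'b'  n2⇒n8  emit P2@[16:17]
[18] read 'c'  n8⇒n1 (via fail)  emit P0@[18:18]
[19] read 'c'  n1⇒n1 (via fail)  emit P0@[19:19]
[20] read 'd'  n1⇒n0 (via fail)
[21] read 'b'  n0⇒n2
[22] read 'a'  n2⇒n0 (via fail)
[23] read 'd'  n0⇒n0
[24] read 'b'  n0⇒n2
[25] read 'c'  n2⇒n1 (via fail)  emit P0@[25:25]
[26] read 'b'  n1⇒n2 (via fail)
[27] read 'd'  n2⇒n3
[28] read 'b'  n3⇒n4
[29] read 'c'  n4⇒n5  emit P0@[29:29]
[30] read 'b'  n5⇒n6
[31] read 'b'  n6⇒n7  emit P1@[26:31],P2@[30:31]
[32] read 'c'  n7⇒n1 (via fail)  emit P0@[32:32]
[33] read 'b'  n1⇒n2 (via fail)
[34] read 'b'  n2⇒n8  emit P2@[33:34]
[35] read 'c'  n8⇒n1 (via fail)  emit P0@[35:35]
[36] read 'd'  n1⇒n0 (via fail)
[37] read 'd'  n0⇒n0
[38] read 'b'  n0⇒n2
[39] read 'd'  n2⇒n3
[40] read 'b'  n3⇒n4
[41] read 'c'  n4⇒n5  emit P0@[41:41]
[42] read 'b'  n5⇒n6
[43] read 'b'  n6⇒n7  emit P1@[38:43],P2@[42:43]
[44] read 'b'  n7⇒n8 (via fail)  emit P2@[43:44]
[45] read 'b'  n8⇒n8 (via fail)  emit P2@[44:45]
[46] read 'b'  n8⇒n8 (via fail)  emit P2@[45:46]
[47] read 'c'  n8⇒n1 (via fail)  emit P0@[47:47]
[48] read 'a'  n1⇒n0 (via fail)
[49] read 'd'  n0⇒n0
[50] read 'c'  n0⇒n1  emit P0@[50:50]
[51] read 'b'  n1⇒n2 (via fail)
[52] read 'b'  n2⇒n8  emit P2@[51:52]
[53] read 'b'  n8⇒n8 (via fail)  emit P2@[52:53]
[54] read 'b'  n8⇒n8 (via fail)  emit P2@[53:54]
[55] read 'b'  n8⇒n8 (via fail)  emit P2@[54:55]
[56] read 'd'  n8⇒n3 (via fail)
[57] read 'b'  n3⇒n4
[58] read 'c'  n4⇒n5  emit P0@[58:58]
[59] read 'b'  n5⇒n6
[60] read 'b'  n6⇒n7  emit P1@[55:60],P2@[59:60]
[61] read 'b'  n7⇒n8 (via fail)  emit P2@[60:61]
[62] read 'b'  n8⇒n8 (via fail)  emit P2@[61:62]
[63] read 'c'  n8⇒n1 (via fail)  emit P0@[63:63]
[64] read 'd'  n1⇒n0 (via fail)
[65] read 'c'  n0⇒n1  emit P0@[65:65]
[66] read 'a'  n1⇒n0 (via fail)
[67] read 'c'  n0⇒n1  emit P0@[67:67]
[68] read 'c'  n1⇒n1 (via fail)  emit P0@[68:68]
[69] read 'd'  n1⇒n0 (via fail)
[70] read 'b'  n0⇒n2
[71] read 'b'  n2⇒n8  emit P2@[70:71]
[72] read 'd'  n8⇒n3 (via fail)
[73] read 'b'  n3⇒n4
[74] read 'c'  n4⇒n5  emit P0@[74:74]
[75] read 'b'  n5⇒n6
[76] read 'b'  n6⇒n7  emit P1@[71:76],P2@[75:76]
[77] read 'c'  n7⇒n1 (via fail)  emit P0@[77:77]

Matches: [[1,0],[6,0],[8,1],[8,2],[9,0],[11,0],[17,2],[18,0],[19,0],[25,0],[29,0],[31,1],[31,2],[32,0],[34,2],[35,0],[41,0],[43,1],[43,2],[44,2],[45,2],[46,2],[47,0],[50,0],[52,2],[53,2],[54,2],[55,2],[58,0],[60,1],[60,2],[61,2],[62,2],[63,0],[65,0],[67,0],[68,0],[71,2],[74,0],[76,1],[76,2],[77,0]]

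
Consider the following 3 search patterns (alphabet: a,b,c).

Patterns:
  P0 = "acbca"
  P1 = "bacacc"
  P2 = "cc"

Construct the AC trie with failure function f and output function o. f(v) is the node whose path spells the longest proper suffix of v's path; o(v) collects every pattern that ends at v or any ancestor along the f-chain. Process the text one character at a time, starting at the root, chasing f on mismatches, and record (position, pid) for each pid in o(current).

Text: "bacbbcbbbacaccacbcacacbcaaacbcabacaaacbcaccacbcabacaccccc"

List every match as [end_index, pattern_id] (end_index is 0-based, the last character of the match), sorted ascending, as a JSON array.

Build:
Trie (insert patterns):
  0='ε' goto a→1 b→6 c→12
  1='a' goto c→2
  2='ac' goto b→3
  3='acb' goto c→4
  4='acbc' goto a→5
  5='acbca' goto ·  ←P0
  6='b' goto a→7
  7='ba' goto c→8
  8='bac' goto a→9
  9='baca' goto c→10
  10='bacac' goto c→11
  11='bacacc' goto ·  ←P1
  12='c' goto c→13
  13='cc' goto ·  ←P2

Failure links (BFS by depth):
  fail(1) 'a': from fail(0)=0 chase 'a': 0 ⇒ 0;  out=∅∪out(0)=∅
  fail(6) 'b': from fail(0)=0 chase 'b': 0 ⇒ 0;  out=∅∪out(0)=∅
  fail(12) 'c': from fail(0)=0 chase 'c': 0 ⇒ 0;  out=∅∪out(0)=∅
  fail(2) 'ac': from fail(1)=0 chase 'c': 0 ⇒ 12;  out=∅∪out(12)=∅
  fail(7) 'ba': from fail(6)=0 chase 'a': 0 ⇒ 1;  out=∅∪out(1)=∅
  fail(13) 'cc': from fail(12)=0 chase 'c': 0 ⇒ 12;  out={2}∪out(12)={2}
  fail(3) 'acb': from fail(2)=12 chase 'b': 12→0 ⇒ 6;  out=∅∪out(6)=∅
  fail(8) 'bac': from fail(7)=1 chase 'c': 1 ⇒ 2;  out=∅∪out(2)=∅
  fail(4) 'acbc': from fail(3)=6 chase 'c': 6→0 ⇒ 12;  out=∅∪out(12)=∅
  fail(9) 'baca': from fail(8)=2 chase 'a': 2→12→0 ⇒ 1;  out=∅∪out(1)=∅
  fail(5) 'acbca': from fail(4)=12 chase 'a': 12→0 ⇒ 1;  out={0}∪out(1)={0}
  fail(10) 'bacac': from fail(9)=1 chase 'c': 1 ⇒ 2;  out=∅∪out(2)=∅
  fail(11) 'bacacc': from fail(10)=2 chase 'c': 2→12 ⇒ 13;  out={1}∪out(13)={1,2}

Text stream:
pos 0 'b': at 6
pos 1 'a': at 7
pos 2 'c': at 8
pos 3 'b': at 3 (via fail)
pos 4 'b': at 6 (via fail)
pos 5 'c': at 12 (via fail)
pos 6 'b': at 6 (via fail)
pos 7 'b': at 6 (via fail)
pos 8 'b': at 6 (via fail)
pos 9 'a': at 7
pos 10 'c': at 8
pos 11 'a': at 9
pos 12 'c': at 10
pos 13 'c': at 11  emit P1@[8:13],P2@[12:13]
pos 14 'a': at 1 (via fail)
pos 15 'c': at 2
pos 16 'b': at 3
pos 17 'c': at 4
pos 18 'a': at 5  emit P0@[14:18]
pos 19 'c': at 2 (via fail)
pos 20 'a': at 1 (via fail)
pos 21 'c': at 2
pos 22 'b': at 3
pos 23 'c': at 4
pos 24 'a': at 5  emit P0@[20:24]
pos 25 'a': at 1 (via fail)
pos 26 'a': at 1 (via fail)
pos 27 'c': at 2
pos 28 'b': at 3
pos 29 'c': at 4
pos 30 'a': at 5  emit P0@[26:30]
pos 31 'b': at 6 (via fail)
pos 32 'a': at 7
pos 33 'c': at 8
pos 34 'a': at 9
pos 35 'a': at 1 (via fail)
pos 36 'a': at 1 (via fail)
pos 37 'c': at 2
pos 38 'b': at 3
pos 39 'c': at 4
pos 40 'a': at 5  emit P0@[36:40]
pos 41 'c': at 2 (via fail)
pos 42 'c': at 13 (via fail)  emit P2@[41:42]
pos 43 'a': at 1 (via fail)
pos 44 'c': at 2
pos 45 'b': at 3
pos 46 'c': at 4
pos 47 'a': at 5  emit P0@[43:47]
pos 48 'b': at 6 (via fail)
pos 49 'a': at 7
pos 50 'c': at 8
pos 51 'a': at 9
pos 52 'c': at 10
pos 53 'c': at 11  emit P1@[48:53],P2@[52:53]
pos 54 'c': at 13 (via fail)  emit P2@[53:54]
pos 55 'c': at 13 (via fail)  emit P2@[54:55]
pos 56 'c': at 13 (via fail)  emit P2@[55:56]

Result: [[13,1],[13,2],[18,0],[24,0],[30,0],[40,0],[42,2],[47,0],[53,1],[53,2],[54,2],[55,2],[56,2]]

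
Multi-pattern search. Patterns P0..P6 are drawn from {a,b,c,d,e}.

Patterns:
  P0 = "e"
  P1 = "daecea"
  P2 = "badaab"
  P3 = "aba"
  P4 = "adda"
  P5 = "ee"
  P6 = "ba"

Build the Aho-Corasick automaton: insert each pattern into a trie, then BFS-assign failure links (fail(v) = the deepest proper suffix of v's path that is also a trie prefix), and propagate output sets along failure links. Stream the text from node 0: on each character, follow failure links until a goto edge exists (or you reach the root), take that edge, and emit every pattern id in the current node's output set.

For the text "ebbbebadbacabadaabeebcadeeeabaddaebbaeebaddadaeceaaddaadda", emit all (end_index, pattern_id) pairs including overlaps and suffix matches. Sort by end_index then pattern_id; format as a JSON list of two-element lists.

Build automaton:
Trie (insert patterns):
  n0 'ε': a→14 b→8 d→2 e→1
  n1 'e': e→20  ←P0
  n2 'd': a→3
  n3 'da': e→4
  n4 'dae': c→5
  n5 'daec': e→6
  n6 'daece': a→7
  n7 'daecea': ·  ←P1
  n8 'b': a→9
  n9 'ba': d→10  ←P6
  n10 'bad': a→11
  n11 'bada': a→12
  n12 'badaa': b→13
  n13 'badaab': ·  ←P2
  n14 'a': b→15 d→17
  n15 'ab': a→16
  n16 'aba': ·  ←P3
  n17 'ad': d→18
  n18 'add': a→19
  n19 'adda': ·  ←P4
  n20 'ee': ·  ←P5

Failure links (BFS by depth):
  fail(1) 'e': from fail(0)=0 chase 'e': 0 ⇒ 0;  out={0}∪out(0)={0}
  fail(2) 'd': from fail(0)=0 chase 'd': 0 ⇒ 0;  out=∅∪out(0)=∅
  fail(8) 'b': from fail(0)=0 chase 'b': 0 ⇒ 0;  out=∅∪out(0)=∅
  fail(14) 'a': from fail(0)=0 chase 'a': 0 ⇒ 0;  out=∅∪out(0)=∅
  fail(3) 'da': from fail(2)=0 chase 'a': 0 ⇒ 14;  out=∅∪out(14)=∅
  fail(9) 'ba': from fail(8)=0 chase 'a': 0 ⇒ 14;  out={6}∪out(14)={6}
  fail(15) 'ab': from fail(14)=0 chase 'b': 0 ⇒ 8;  out=∅∪out(8)=∅
  fail(17) 'ad': from fail(14)=0 chase 'd': 0 ⇒ 2;  out=∅∪out(2)=∅
  fail(20) 'ee': from fail(1)=0 chase 'e': 0 ⇒ 1;  out={5}∪out(1)={0,5}
  fail(4) 'dae': from fail(3)=14 chase 'e': 14→0 ⇒ 1;  out=∅∪out(1)={0}
  fail(10) 'bad': from fail(9)=14 chase 'd': 14 ⇒ 17;  out=∅∪out(17)=∅
  fail(16) 'aba': from fail(15)=8 chase 'a': 8 ⇒ 9;  out={3}∪out(9)={3,6}
  fail(18) 'add': from fail(17)=2 chase 'd': 2→0 ⇒ 2;  out=∅∪out(2)=∅
  fail(5) 'daec': from fail(4)=1 chase 'c': 1→0 ⇒ 0;  out=∅∪out(0)=∅
  fail(11) 'bada': from fail(10)=17 chase 'a': 17→2 ⇒ 3;  out=∅∪out(3)=∅
  fail(19) 'adda': from fail(18)=2 chase 'a': 2 ⇒ 3;  out={4}∪out(3)={4}
  fail(6) 'daece': from fail(5)=0 chase 'e': 0 ⇒ 1;  out=∅∪out(1)={0}
  fail(12) 'badaa': from fail(11)=3 chase 'a': 3→14→0 ⇒ 14;  out=∅∪out(14)=∅
  fail(7) 'daecea': from fail(6)=1 chase 'a': 1→0 ⇒ 14;  out={1}∪out(14)={1}
  fail(13) 'badaab': from fail(12)=14 chase 'b': 14 ⇒ 15;  out={2}∪out(15)={2}

Scan:
[0] read 'e'  n0⇒n1  emit P0@[0:0]
[1] read 'b'  n1⇒n8 (fail-walked)
[2] read 'b'  n8⇒n8 (fail-walked)
[3] read 'b'  n8⇒n8 (fail-walked)
[4] read 'e'  n8⇒n1 (fail-walked)  emit P0@[4:4]
[5] read 'b'  n1⇒n8 (fail-walked)
[6] read 'a'  n8⇒n9  emit P6@[5:6]
[7] read 'd'  n9⇒n10
[8] read 'b'  n10⇒n8 (fail-walked)
[9] read 'a'  n8⇒n9  emit P6@[8:9]
[10] read 'c'  n9⇒n0 (fail-walked)
[11] read 'a'  n0⇒n14
[12] read 'b'  n14⇒n15
[13] read 'a'  n15⇒n16  emit P3@[11:13],P6@[12:13]
[14] read 'd'  n16⇒n10 (fail-walked)
[15] read 'a'  n10⇒n11
[16] read 'a'  n11⇒n12
[17] read 'b'  n12⇒n13  emit P2@[12:17]
[18] read 'e'  n13⇒n1 (fail-walked)  emit P0@[18:18]
[19] read 'e'  n1⇒n20  emit P0@[19:19],P5@[18:19]
[20] read 'b'  n20⇒n8 (fail-walked)
[21] read 'c'  n8⇒n0 (fail-walked)
[22] read 'a'  n0⇒n14
[23] read 'd'  n14⇒n17
[24] read 'e'  n17⇒n1 (fail-walked)  emit P0@[24:24]
[25] read 'e'  n1⇒n20  emit P0@[25:25],P5@[24:25]
[26] read 'e'  n20⇒n20 (fail-walked)  emit P0@[26:26],P5@[25:26]
[27] read 'a'  n20⇒n14 (fail-walked)
[28] read 'b'  n14⇒n15
[29] read 'a'  n15⇒n16  emit P3@[27:29],P6@[28:29]
[30] read 'd'  n16⇒n10 (fail-walked)
[31] read 'd'  n10⇒n18 (fail-walked)
[32] read 'a'  n18⇒n19  emit P4@[29:32]
[33] read 'e'  n19⇒n4 (fail-walked)  emit P0@[33:33]
[34] read 'b'  n4⇒n8 (fail-walked)
[35] read 'b'  n8⇒n8 (fail-walked)
[36] read 'a'  n8⇒n9  emit P6@[35:36]
[37] read 'e'  n9⇒n1 (fail-walked)  emit P0@[37:37]
[38] read 'e'  n1⇒n20  emit P0@[38:38],P5@[37:38]
[39] read 'b'  n20⇒n8 (fail-walked)
[40] read 'a'  n8⇒n9  emit P6@[39:40]
[41] read 'd'  n9⇒n10
[42] read 'd'  n10⇒n18 (fail-walked)
[43] read 'a'  n18⇒n19  emit P4@[40:43]
[44] read 'd'  n19⇒n17 (fail-walked)
[45] read 'a'  n17⇒n3 (fail-walked)
[46] read 'e'  n3⇒n4  emit P0@[46:46]
[47] read 'c'  n4⇒n5
[48] read 'e'  n5⇒n6  emit P0@[48:48]
[49] read 'a'  n6⇒n7  emit P1@[44:49]
[50] read 'a'  n7⇒n14 (fail-walked)
[51] read 'd'  n14⇒n17
[52] read 'd'  n17⇒n18
[53] read 'a'  n18⇒n19  emit P4@[50:53]
[54] read 'a'  n19⇒n14 (fail-walked)
[55] read 'd'  n14⇒n17
[56] read 'd'  n17⇒n18
[57] read 'a'  n18⇒n19  emit P4@[54:57]

Matches: [[0,0],[4,0],[6,6],[9,6],[13,3],[13,6],[17,2],[18,0],[19,0],[19,5],[24,0],[25,0],[25,5],[26,0],[26,5],[29,3],[29,6],[32,4],[33,0],[36,6],[37,0],[38,0],[38,5],[40,6],[43,4],[46,0],[48,0],[49,1],[53,4],[57,4]]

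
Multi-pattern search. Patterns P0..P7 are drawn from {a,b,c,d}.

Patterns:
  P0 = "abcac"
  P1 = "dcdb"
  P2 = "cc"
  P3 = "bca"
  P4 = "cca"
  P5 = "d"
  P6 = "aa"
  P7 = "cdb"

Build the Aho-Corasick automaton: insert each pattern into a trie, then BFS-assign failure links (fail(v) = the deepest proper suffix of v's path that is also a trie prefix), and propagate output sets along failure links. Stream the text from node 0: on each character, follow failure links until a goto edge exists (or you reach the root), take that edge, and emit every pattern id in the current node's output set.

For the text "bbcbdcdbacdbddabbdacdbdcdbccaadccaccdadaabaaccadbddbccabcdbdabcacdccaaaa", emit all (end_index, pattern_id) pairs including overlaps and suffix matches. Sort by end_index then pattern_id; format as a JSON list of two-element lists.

Build:
Trie nodes:
  n0 'ε': a→1 b→12 c→10 d→6
  n1 'a': a→16 b→2
  n2 'ab': c→3
  n3 'abc': a→4
  n4 'abca': c→5
  n5 'abcac': ·  ←P0
  n6 'd': c→7  ←P5
  n7 'dc': d→8
  n8 'dcd': b→9
  n9 'dcdb': ·  ←P1
  n10 'c': c→11 d→17
  n11 'cc': a→15  ←P2
  n12 'b': c→13
  n13 'bc': a→14
  n14 'bca': ·  ←P3
  n15 'cca': ·  ←P4
  n16 'aa': ·  ←P6
  n17 'cd': b→18
  n18 'cdb': ·  ←P7

Failure links (BFS by depth):
  fail(1) 'a': from fail(0)=0 chase 'a': 0 ⇒ 0;  out=∅∪out(0)=∅
  fail(6) 'd': from fail(0)=0 chase 'd': 0 ⇒ 0;  out={5}∪out(0)={5}
  fail(10) 'c': from fail(0)=0 chase 'c': 0 ⇒ 0;  out=∅∪out(0)=∅
  fail(12) 'b': from fail(0)=0 chase 'b': 0 ⇒ 0;  out=∅∪out(0)=∅
  fail(2) 'ab': from fail(1)=0 chase 'b': 0 ⇒ 12;  out=∅∪out(12)=∅
  fail(7) 'dc': from fail(6)=0 chase 'c': 0 ⇒ 10;  out=∅∪out(10)=∅
  fail(11) 'cc': from fail(10)=0 chase 'c': 0 ⇒ 10;  out={2}∪out(10)={2}
  fail(13) 'bc': from fail(12)=0 chase 'c': 0 ⇒ 10;  out=∅∪out(10)=∅
  fail(16) 'aa': from fail(1)=0 chase 'a': 0 ⇒ 1;  out={6}∪out(1)={6}
  fail(17) 'cd': from fail(10)=0 chase 'd': 0 ⇒ 6;  out=∅∪out(6)={5}
  fail(3) 'abc': from fail(2)=12 chase 'c': 12 ⇒ 13;  out=∅∪out(13)=∅
  fail(8) 'dcd': from fail(7)=10 chase 'd': 10 ⇒ 17;  out=∅∪out(17)={5}
  fail(14) 'bca': from fail(13)=10 chase 'a': 10→0 ⇒ 1;  out={3}∪out(1)={3}
  fail(15) 'cca': from fail(11)=10 chase 'a': 10→0 ⇒ 1;  out={4}∪out(1)={4}
  fail(18) 'cdb': from fail(17)=6 chase 'b': 6→0 ⇒ 12;  out={7}∪out(12)={7}
  fail(4) 'abca': from fail(3)=13 chase 'a': 13 ⇒ 14;  out=∅∪out(14)={3}
  fail(9) 'dcdb': from fail(8)=17 chase 'b': 17 ⇒ 18;  out={1}∪out(18)={1,7}
  fail(5) 'abcac': from fail(4)=14 chase 'c': 14→1→0 ⇒ 10;  out={0}∪out(10)={0}

Run:
i=0 'b': node 0→12
i=1 'b': node 12→12 (via fail)
i=2 'c': node 12→13
i=3 'b': node 13→12 (via fail)
i=4 'd': node 12→6 (via fail)  ** P5@[4:4]
i=5 'c': node 6→7
i=6 'd': node 7→8  ** P5@[6:6]
i=7 'b': node 8→9  ** P1@[4:7],P7@[5:7]
i=8 'a': node 9→1 (via fail)
i=9 'c': node 1→10 (via fail)
i=10 'd': node 10→17  ** P5@[10:10]
i=11 'b': node 17→18  ** P7@[9:11]
i=12 'd': node 18→6 (via fail)  ** P5@[12:12]
i=13 'd': node 6→6 (via fail)  ** P5@[13:13]
i=14 'a': node 6→1 (via fail)
i=15 'b': node 1→2
i=16 'b': node 2→12 (via fail)
i=17 'd': node 12→6 (via fail)  ** P5@[17:17]
i=18 'a': node 6→1 (via fail)
i=19 'c': node 1→10 (via fail)
i=20 'd': node 10→17  ** P5@[20:20]
i=21 'b': node 17→18  ** P7@[19:21]
i=22 'd': node 18→6 (via fail)  ** P5@[22:22]
i=23 'c': node 6→7
i=24 'd': node 7→8  ** P5@[24:24]
i=25 'b': node 8→9  ** P1@[22:25],P7@[23:25]
i=26 'c': node 9→13 (via fail)
i=27 'c': node 13→11 (via fail)  ** P2@[26:27]
i=28 'a': node 11→15  ** P4@[26:28]
i=29 'a': node 15→16 (via fail)  ** P6@[28:29]
i=30 'd': node 16→6 (via fail)  ** P5@[30:30]
i=31 'c': node 6→7
i=32 'c': node 7→11 (via fail)  ** P2@[31:32]
i=33 'a': node 11→15  ** P4@[31:33]
i=34 'c': node 15→10 (via fail)
i=35 'c': node 10→11  ** P2@[34:35]
i=36 'd': node 11→17 (via fail)  ** P5@[36:36]
i=37 'a': node 17→1 (via fail)
i=38 'd': node 1→6 (via fail)  ** P5@[38:38]
i=39 'a': node 6→1 (via fail)
i=40 'a': node 1→16  ** P6@[39:40]
i=41 'b': node 16→2 (via fail)
i=42 'a': node 2→1 (via fail)
i=43 'a': node 1→16  ** P6@[42:43]
i=44 'c': node 16→10 (via fail)
i=45 'c': node 10→11  ** P2@[44:45]
i=46 'a': node 11→15  ** P4@[44:46]
i=47 'd': node 15→6 (via fail)  ** P5@[47:47]
i=48 'b': node 6→12 (via fail)
i=49 'd': node 12→6 (via fail)  ** P5@[49:49]
i=50 'd': node 6→6 (via fail)  ** P5@[50:50]
i=51 'b': node 6→12 (via fail)
i=52 'c': node 12→13
i=53 'c': node 13→11 (via fail)  ** P2@[52:53]
i=54 'a': node 11→15  ** P4@[52:54]
i=55 'b': node 15→2 (via fail)
i=56 'c': node 2→3
i=57 'd': node 3→17 (via fail)  ** P5@[57:57]
i=58 'b': node 17→18  ** P7@[56:58]
i=59 'd': node 18→6 (via fail)  ** P5@[59:59]
i=60 'a': node 6→1 (via fail)
i=61 'b': node 1→2
i=62 'c': node 2→3
i=63 'a': node 3→4  ** P3@[61:63]
i=64 'c': node 4→5  ** P0@[60:64]
i=65 'd': node 5→17 (via fail)  ** P5@[65:65]
i=66 'c': node 17→7 (via fail)
i=67 'c': node 7→11 (via fail)  ** P2@[66:67]
i=68 'a': node 11→15  ** P4@[66:68]
i=69 'a': node 15→16 (via fail)  ** P6@[68:69]
i=70 'a': node 16→16 (via fail)  ** P6@[69:70]
i=71 'a': node 16→16 (via fail)  ** P6@[70:71]

Matches: [[4,5],[6,5],[7,1],[7,7],[10,5],[11,7],[12,5],[13,5],[17,5],[20,5],[21,7],[22,5],[24,5],[25,1],[25,7],[27,2],[28,4],[29,6],[30,5],[32,2],[33,4],[35,2],[36,5],[38,5],[40,6],[43,6],[45,2],[46,4],[47,5],[49,5],[50,5],[53,2],[54,4],[57,5],[58,7],[59,5],[63,3],[64,0],[65,5],[67,2],[68,4],[69,6],[70,6],[71,6]]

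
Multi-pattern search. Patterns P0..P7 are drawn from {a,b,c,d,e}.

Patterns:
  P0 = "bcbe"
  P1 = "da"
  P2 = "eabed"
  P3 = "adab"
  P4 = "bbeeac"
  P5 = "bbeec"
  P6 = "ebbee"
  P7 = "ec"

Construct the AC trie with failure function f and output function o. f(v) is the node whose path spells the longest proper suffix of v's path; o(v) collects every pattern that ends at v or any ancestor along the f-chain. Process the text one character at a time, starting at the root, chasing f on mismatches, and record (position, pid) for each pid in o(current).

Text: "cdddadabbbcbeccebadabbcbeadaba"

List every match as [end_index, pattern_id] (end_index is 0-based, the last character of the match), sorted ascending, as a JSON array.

Build automaton:
Trie (insert patterns):
  0='ε' goto a→12 b→1 d→5 e→7
  1='b' goto b→16 c→2
  2='bc' goto b→3
  3='bcb' goto e→4
  4='bcbe' goto ·  [P0 ends]
  5='d' goto a→6
  6='da' goto ·  [P1 ends]
  7='e' goto a→8 b→22 c→26
  8='ea' goto b→9
  9='eab' goto e→10
  10='eabe' goto d→11
  11='eabed' goto ·  [P2 ends]
  12='a' goto d→13
  13='ad' goto a→14
  14='ada' goto b→15
  15='adab' goto ·  [P3 ends]
  16='bb' goto e→17
  17='bbe' goto e→18
  18='bbee' goto a→19 c→21
  19='bbeea' goto c→20
  20='bbeeac' goto ·  [P4 ends]
  21='bbeec' goto ·  [P5 ends]
  22='eb' goto b→23
  23='ebb' goto e→24
  24='ebbe' goto e→25
  25='ebbee' goto ·  [P6 ends]
  26='ec' goto ·  [P7 ends]

Failure links (BFS by depth):
  fail(1) 'b': from fail(0)=0 chase 'b': 0 ⇒ 0;  out=∅∪out(0)=∅
  fail(5) 'd': from fail(0)=0 chase 'd': 0 ⇒ 0;  out=∅∪out(0)=∅
  fail(7) 'e': from fail(0)=0 chase 'e': 0 ⇒ 0;  out=∅∪out(0)=∅
  fail(12) 'a': from fail(0)=0 chase 'a': 0 ⇒ 0;  out=∅∪out(0)=∅
  fail(2) 'bc': from fail(1)=0 chase 'c': 0 ⇒ 0;  out=∅∪out(0)=∅
  fail(6) 'da': from fail(5)=0 chase 'a': 0 ⇒ 12;  out={1}∪out(12)={1}
  fail(8) 'ea': from fail(7)=0 chase 'a': 0 ⇒ 12;  out=∅∪out(12)=∅
  fail(13) 'ad': from fail(12)=0 chase 'd': 0 ⇒ 5;  out=∅∪out(5)=∅
  fail(16) 'bb': from fail(1)=0 chase 'b': 0 ⇒ 1;  out=∅∪out(1)=∅
  fail(22) 'eb': from fail(7)=0 chase 'b': 0 ⇒ 1;  out=∅∪out(1)=∅
  fail(26) 'ec': from fail(7)=0 chase 'c': 0 ⇒ 0;  out={7}∪out(0)={7}
  fail(3) 'bcb': from fail(2)=0 chase 'b': 0 ⇒ 1;  out=∅∪out(1)=∅
  fail(9) 'eab': from fail(8)=12 chase 'b': 12→0 ⇒ 1;  out=∅∪out(1)=∅
  fail(14) 'ada': from fail(13)=5 chase 'a': 5 ⇒ 6;  out=∅∪out(6)={1}
  fail(17) 'bbe': from fail(16)=1 chase 'e': 1→0 ⇒ 7;  out=∅∪out(7)=∅
  fail(23) 'ebb': from fail(22)=1 chase 'b': 1 ⇒ 16;  out=∅∪out(16)=∅
  fail(4) 'bcbe': from fail(3)=1 chase 'e': 1→0 ⇒ 7;  out={0}∪out(7)={0}
  fail(10) 'eabe': from fail(9)=1 chase 'e': 1→0 ⇒ 7;  out=∅∪out(7)=∅
  fail(15) 'adab': from fail(14)=6 chase 'b': 6→12→0 ⇒ 1;  out={3}∪out(1)={3}
  fail(18) 'bbee': from fail(17)=7 chase 'e': 7→0 ⇒ 7;  out=∅∪out(7)=∅
  fail(24) 'ebbe': from fail(23)=16 chase 'e': 16 ⇒ 17;  out=∅∪out(17)=∅
  fail(11) 'eabed': from fail(10)=7 chase 'd': 7→0 ⇒ 5;  out={2}∪out(5)={2}
  fail(19) 'bbeea': from fail(18)=7 chase 'a': 7 ⇒ 8;  out=∅∪out(8)=∅
  fail(21) 'bbeec': from fail(18)=7 chase 'c': 7 ⇒ 26;  out={5}∪out(26)={5,7}
  fail(25) 'ebbee': from fail(24)=17 chase 'e': 17 ⇒ 18;  out={6}∪out(18)={6}
  fail(20) 'bbeeac': from fail(19)=8 chase 'c': 8→12→0 ⇒ 0;  out={4}∪out(0)={4}

Run:
i=0 'c': node 0→0
i=1 'd': node 0→5
i=2 'd': node 5→5 (via fail)
i=3 'd': node 5→5 (via fail)
i=4 'a': node 5→6  emit P1@[3:4]
i=5 'd': node 6→13 (via fail)
i=6 'a': node 13→14  emit P1@[5:6]
i=7 'b': node 14→15  emit P3@[4:7]
i=8 'b': node 15→16 (via fail)
i=9 'b': node 16→16 (via fail)
i=10 'c': node 16→2 (via fail)
i=11 'b': node 2→3
i=12 'e': node 3→4  emit P0@[9:12]
i=13 'c': node 4→26 (via fail)  emit P7@[12:13]
i=14 'c': node 26→0 (via fail)
i=15 'e': node 0→7
i=16 'b': node 7→22
i=17 'a': node 22→12 (via fail)
i=18 'd': node 12→13
i=19 'a': node 13→14  emit P1@[18:19]
i=20 'b': node 14→15  emit P3@[17:20]
i=21 'b': node 15→16 (via fail)
i=22 'c': node 16→2 (via fail)
i=23 'b': node 2→3
i=24 'e': node 3→4  emit P0@[21:24]
i=25 'a': node 4→8 (via fail)
i=26 'd': node 8→13 (via fail)
i=27 'a': node 13→14  emit P1@[26:27]
i=28 'b': node 14→15  emit P3@[25:28]
i=29 'a': node 15→12 (via fail)

Result: [[4,1],[6,1],[7,3],[12,0],[13,7],[19,1],[20,3],[24,0],[27,1],[28,3]]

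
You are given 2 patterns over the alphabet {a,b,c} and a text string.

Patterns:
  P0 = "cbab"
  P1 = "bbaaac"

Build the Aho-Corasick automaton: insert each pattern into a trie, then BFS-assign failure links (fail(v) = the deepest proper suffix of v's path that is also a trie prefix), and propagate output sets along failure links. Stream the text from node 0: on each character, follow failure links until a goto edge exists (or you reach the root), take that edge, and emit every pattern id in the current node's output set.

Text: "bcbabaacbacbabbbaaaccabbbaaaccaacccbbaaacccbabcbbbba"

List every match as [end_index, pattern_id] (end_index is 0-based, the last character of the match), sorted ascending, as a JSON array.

Construct AC machine:
Trie nodes:
  n0 'ε': b→5 c→1
  n1 'c': b→2
  n2 'cb': a→3
  n3 'cba': b→4
  n4 'cbab': ·  ←P0
  n5 'b': b→6
  n6 'bb': a→7
  n7 'bba': a→8
  n8 'bbaa': a→9
  n9 'bbaaa': c→10
  n10 'bbaaac': ·  ←P1

BFS fail/out derivation:
  fail(1) 'c': from fail(0)=0 chase 'c': 0 ⇒ 0;  out=∅∪out(0)=∅
  fail(5) 'b': from fail(0)=0 chase 'b': 0 ⇒ 0;  out=∅∪out(0)=∅
  fail(2) 'cb': from fail(1)=0 chase 'b': 0 ⇒ 5;  out=∅∪out(5)=∅
  fail(6) 'bb': from fail(5)=0 chase 'b': 0 ⇒ 5;  out=∅∪out(5)=∅
  fail(3) 'cba': from fail(2)=5 chase 'a': 5→0 ⇒ 0;  out=∅∪out(0)=∅
  fail(7) 'bba': from fail(6)=5 chase 'a': 5→0 ⇒ 0;  out=∅∪out(0)=∅
  fail(4) 'cbab': from fail(3)=0 chase 'b': 0 ⇒ 5;  out={0}∪out(5)={0}
  fail(8) 'bbaa': from fail(7)=0 chase 'a': 0 ⇒ 0;  out=∅∪out(0)=∅
  fail(9) 'bbaaa': from fail(8)=0 chase 'a': 0 ⇒ 0;  out=∅∪out(0)=∅
  fail(10) 'bbaaac': from fail(9)=0 chase 'c': 0 ⇒ 1;  out={1}∪out(1)={1}

Scan:
[0] read 'b'  n0⇒n5
[1] read 'c'  n5⇒n1 ·f
[2] read 'b'  n1⇒n2
[3] read 'a'  n2⇒n3
[4] read 'b'  n3⇒n4  ** P0@[1:4]
[5] read 'a'  n4⇒n0 ·f
[6] read 'a'  n0⇒n0
[7] read 'c'  n0⇒n1
[8] read 'b'  n1⇒n2
[9] read 'a'  n2⇒n3
[10] read 'c'  n3⇒n1 ·f
[11] read 'b'  n1⇒n2
[12] read 'a'  n2⇒n3
[13] read 'b'  n3⇒n4  ** P0@[10:13]
[14] read 'b'  n4⇒n6 ·f
[15] read 'b'  n6⇒n6 ·f
[16] read 'a'  n6⇒n7
[17] read 'a'  n7⇒n8
[18] read 'a'  n8⇒n9
[19] read 'c'  n9⇒n10  ** P1@[14:19]
[20] read 'c'  n10⇒n1 ·f
[21] read 'a'  n1⇒n0 ·f
[22] read 'b'  n0⇒n5
[23] read 'b'  n5⇒n6
[24] read 'b'  n6⇒n6 ·f
[25] read 'a'  n6⇒n7
[26] read 'a'  n7⇒n8
[27] read 'a'  n8⇒n9
[28] read 'c'  n9⇒n10  ** P1@[23:28]
[29] read 'c'  n10⇒n1 ·f
[30] read 'a'  n1⇒n0 ·f
[31] read 'a'  n0⇒n0
[32] read 'c'  n0⇒n1
[33] read 'c'  n1⇒n1 ·f
[34] read 'c'  n1⇒n1 ·f
[35] read 'b'  n1⇒n2
[36] read 'b'  n2⇒n6 ·f
[37] read 'a'  n6⇒n7
[38] read 'a'  n7⇒n8
[39] read 'a'  n8⇒n9
[40] read 'c'  n9⇒n10  ** P1@[35:40]
[41] read 'c'  n10⇒n1 ·f
[42] read 'c'  n1⇒n1 ·f
[43] read 'b'  n1⇒n2
[44] read 'a'  n2⇒n3
[45] read 'b'  n3⇒n4  ** P0@[42:45]
[46] read 'c'  n4⇒n1 ·f
[47] read 'b'  n1⇒n2
[48] read 'b'  n2⇒n6 ·f
[49] read 'b'  n6⇒n6 ·f
[50] read 'b'  n6⇒n6 ·f
[51] read 'a'  n6⇒n7

Result: [[4,0],[13,0],[19,1],[28,1],[40,1],[45,0]]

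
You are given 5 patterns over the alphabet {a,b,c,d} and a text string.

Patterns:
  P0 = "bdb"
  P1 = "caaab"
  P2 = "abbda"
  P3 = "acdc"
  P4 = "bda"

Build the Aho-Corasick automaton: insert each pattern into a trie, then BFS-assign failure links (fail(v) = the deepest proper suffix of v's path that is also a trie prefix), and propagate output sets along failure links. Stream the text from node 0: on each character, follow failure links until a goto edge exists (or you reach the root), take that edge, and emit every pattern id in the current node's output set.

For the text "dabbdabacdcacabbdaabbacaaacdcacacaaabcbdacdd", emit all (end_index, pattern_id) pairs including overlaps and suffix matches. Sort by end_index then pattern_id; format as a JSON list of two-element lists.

Build automaton:
Trie nodes:
  0='ε' goto a→9 b→1 c→4
  1='b' goto d→2
  2='bd' goto a→17 b→3
  3='bdb' goto ·  [P0 ends]
  4='c' goto a→5
  5='ca' goto a→6
  6='caa' goto a→7
  7='caaa' goto b→8
  8='caaab' goto ·  [P1 ends]
  9='a' goto b→10 c→14
  10='ab' goto b→11
  11='abb' goto d→12
  12='abbd' goto a→13
  13='abbda' goto ·  [P2 ends]
  14='ac' goto d→15
  15='acd' goto c→16
  16='acdc' goto ·  [P3 ends]
  17='bda' goto ·  [P4 ends]

BFS fail/out derivation:
  fail(1) 'b': from fail(0)=0 chase 'b': 0 ⇒ 0;  out=∅∪out(0)=∅
  fail(4) 'c': from fail(0)=0 chase 'c': 0 ⇒ 0;  out=∅∪out(0)=∅
  fail(9) 'a': from fail(0)=0 chase 'a': 0 ⇒ 0;  out=∅∪out(0)=∅
  fail(2) 'bd': from fail(1)=0 chase 'd': 0 ⇒ 0;  out=∅∪out(0)=∅
  fail(5) 'ca': from fail(4)=0 chase 'a': 0 ⇒ 9;  out=∅∪out(9)=∅
  fail(10) 'ab': from fail(9)=0 chase 'b': 0 ⇒ 1;  out=∅∪out(1)=∅
  fail(14) 'ac': from fail(9)=0 chase 'c': 0 ⇒ 4;  out=∅∪out(4)=∅
  fail(3) 'bdb': from fail(2)=0 chase 'b': 0 ⇒ 1;  out={0}∪out(1)={0}
  fail(6) 'caa': from fail(5)=9 chase 'a': 9→0 ⇒ 9;  out=∅∪out(9)=∅
  fail(11) 'abb': from fail(10)=1 chase 'b': 1→0 ⇒ 1;  out=∅∪out(1)=∅
  fail(15) 'acd': from fail(14)=4 chase 'd': 4→0 ⇒ 0;  out=∅∪out(0)=∅
  fail(17) 'bda': from fail(2)=0 chase 'a': 0 ⇒ 9;  out={4}∪out(9)={4}
  fail(7) 'caaa': from fail(6)=9 chase 'a': 9→0 ⇒ 9;  out=∅∪out(9)=∅
  fail(12) 'abbd': from fail(11)=1 chase 'd': 1 ⇒ 2;  out=∅∪out(2)=∅
  fail(16) 'acdc': from fail(15)=0 chase 'c': 0 ⇒ 4;  out={3}∪out(4)={3}
  fail(8) 'caaab': from fail(7)=9 chase 'b': 9 ⇒ 10;  out={1}∪out(10)={1}
  fail(13) 'abbda': from fail(12)=2 chase 'a': 2 ⇒ 17;  out={2}∪out(17)={2,4}

Scan:
[0] read 'd'  n0⇒n0
[1] read 'a'  n0⇒n9
[2] read 'b'  n9⇒n10
[3] read 'b'  n10⇒n11
[4] read 'd'  n11⇒n12
[5] read 'a'  n12⇒n13  → match P2@[1:5],P4@[3:5]
[6] read 'b'  n13⇒n10 (via fail)
[7] read 'a'  n10⇒n9 (via fail)
[8] read 'c'  n9⇒n14
[9] read 'd'  n14⇒n15
[10] read 'c'  n15⇒n16  → match P3@[7:10]
[11] read 'a'  n16⇒n5 (via fail)
[12] read 'c'  n5⇒n14 (via fail)
[13] read 'a'  n14⇒n5 (via fail)
[14] read 'b'  n5⇒n10 (via fail)
[15] read 'b'  n10⇒n11
[16] read 'd'  n11⇒n12
[17] read 'a'  n12⇒n13  → match P2@[13:17],P4@[15:17]
[18] read 'a'  n13⇒n9 (via fail)
[19] read 'b'  n9⇒n10
[20] read 'b'  n10⇒n11
[21] read 'a'  n11⇒n9 (via fail)
[22] read 'c'  n9⇒n14
[23] read 'a'  n14⇒n5 (via fail)
[24] read 'a'  n5⇒n6
[25] read 'a'  n6⇒n7
[26] read 'c'  n7⇒n14 (via fail)
[27] read 'd'  n14⇒n15
[28] read 'c'  n15⇒n16  → match P3@[25:28]
[29] read 'a'  n16⇒n5 (via fail)
[30] read 'c'  n5⇒n14 (via fail)
[31] read 'a'  n14⇒n5 (via fail)
[32] read 'c'  n5⇒n14 (via fail)
[33] read 'a'  n14⇒n5 (via fail)
[34] read 'a'  n5⇒n6
[35] read 'a'  n6⇒n7
[36] read 'b'  n7⇒n8  → match P1@[32:36]
[37] read 'c'  n8⇒n4 (via fail)
[38] read 'b'  n4⇒n1 (via fail)
[39] read 'd'  n1⇒n2
[40] read 'a'  n2⇒n17  → match P4@[38:40]
[41] read 'c'  n17⇒n14 (via fail)
[42] read 'd'  n14⇒n15
[43] read 'd'  n15⇒n0 (via fail)

Matches: [[5,2],[5,4],[10,3],[17,2],[17,4],[28,3],[36,1],[40,4]]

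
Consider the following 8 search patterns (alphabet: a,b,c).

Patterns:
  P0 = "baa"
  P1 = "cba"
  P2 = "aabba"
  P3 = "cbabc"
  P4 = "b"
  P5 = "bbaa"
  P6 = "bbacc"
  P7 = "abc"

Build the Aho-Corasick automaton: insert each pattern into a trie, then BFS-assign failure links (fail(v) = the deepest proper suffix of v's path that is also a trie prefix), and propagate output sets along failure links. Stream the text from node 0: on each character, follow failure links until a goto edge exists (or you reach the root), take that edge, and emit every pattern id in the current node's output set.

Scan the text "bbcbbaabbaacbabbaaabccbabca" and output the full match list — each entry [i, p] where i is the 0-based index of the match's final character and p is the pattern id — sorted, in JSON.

Build automaton:
Trie nodes:
  n0 'ε': a→7 b→1 c→4
  n1 'b': a→2 b→14  ←P4
  n2 'ba': a→3
  n3 'baa': ·  ←P0
  n4 'c': b→5
  n5 'cb': a→6
  n6 'cba': b→12  ←P1
  n7 'a': a→8 b→19
  n8 'aa': b→9
  n9 'aab': b→10
  n10 'aabb': a→11
  n11 'aabba': ·  ←P2
  n12 'cbab': c→13
  n13 'cbabc': ·  ←P3
  n14 'bb': a→15
  n15 'bba': a→16 c→17
  n16 'bbaa': ·  ←P5
  n17 'bbac': c→18
  n18 'bbacc': ·  ←P6
  n19 'ab': c→20
  n20 'abc': ·  ←P7

BFS fail/out derivation:
  fail(1) 'b': from fail(0)=0 chase 'b': 0 ⇒ 0;  out={4}∪out(0)={4}
  fail(4) 'c': from fail(0)=0 chase 'c': 0 ⇒ 0;  out=∅∪out(0)=∅
  fail(7) 'a': from fail(0)=0 chase 'a': 0 ⇒ 0;  out=∅∪out(0)=∅
  fail(2) 'ba': from fail(1)=0 chase 'a': 0 ⇒ 7;  out=∅∪out(7)=∅
  fail(5) 'cb': from fail(4)=0 chase 'b': 0 ⇒ 1;  out=∅∪out(1)={4}
  fail(8) 'aa': from fail(7)=0 chase 'a': 0 ⇒ 7;  out=∅∪out(7)=∅
  fail(14) 'bb': from fail(1)=0 chase 'b': 0 ⇒ 1;  out=∅∪out(1)={4}
  fail(19) 'ab': from fail(7)=0 chase 'b': 0 ⇒ 1;  out=∅∪out(1)={4}
  fail(3) 'baa': from fail(2)=7 chase 'a': 7 ⇒ 8;  out={0}∪out(8)={0}
  fail(6) 'cba': from fail(5)=1 chase 'a': 1 ⇒ 2;  out={1}∪out(2)={1}
  fail(9) 'aab': from fail(8)=7 chase 'b': 7 ⇒ 19;  out=∅∪out(19)={4}
  fail(15) 'bba': from fail(14)=1 chase 'a': 1 ⇒ 2;  out=∅∪out(2)=∅
  fail(20) 'abc': from fail(19)=1 chase 'c': 1→0 ⇒ 4;  out={7}∪out(4)={7}
  fail(10) 'aabb': from fail(9)=19 chase 'b': 19→1 ⇒ 14;  out=∅∪out(14)={4}
  fail(12) 'cbab': from fail(6)=2 chase 'b': 2→7 ⇒ 19;  out=∅∪out(19)={4}
  fail(16) 'bbaa': from fail(15)=2 chase 'a': 2 ⇒ 3;  out={5}∪out(3)={0,5}
  fail(17) 'bbac': from fail(15)=2 chase 'c': 2→7→0 ⇒ 4;  out=∅∪out(4)=∅
  fail(11) 'aabba': from fail(10)=14 chase 'a': 14 ⇒ 15;  out={2}∪out(15)={2}
  fail(13) 'cbabc': from fail(12)=19 chase 'c': 19 ⇒ 20;  out={3}∪out(20)={3,7}
  fail(18) 'bbacc': from fail(17)=4 chase 'c': 4→0 ⇒ 4;  out={6}∪out(4)={6}

Run:
[0] read 'b'  n0⇒n1  ** P4@[0:0]
[1] read 'b'  n1⇒n14  ** P4@[1:1]
[2] read 'c'  n14⇒n4 (via fail)
[3] read 'b'  n4⇒n5  ** P4@[3:3]
[4] read 'b'  n5⇒n14 (via fail)  ** P4@[4:4]
[5] read 'a'  n14⇒n15
[6] read 'a'  n15⇒n16  ** P0@[4:6],P5@[3:6]
[7] read 'b'  n16⇒n9 (via fail)  ** P4@[7:7]
[8] read 'b'  n9⇒n10  ** P4@[8:8]
[9] read 'a'  n10⇒n11  ** P2@[5:9]
[10] read 'a'  n11⇒n16 (via fail)  ** P0@[8:10],P5@[7:10]
[11] read 'c'  n16⇒n4 (via fail)
[12] read 'b'  n4⇒n5  ** P4@[12:12]
[13] read 'a'  n5⇒n6  ** P1@[11:13]
[14] read 'b'  n6⇒n12  ** P4@[14:14]
[15] read 'b'  n12⇒n14 (via fail)  ** P4@[15:15]
[16] read 'a'  n14⇒n15
[17] read 'a'  n15⇒n16  ** P0@[15:17],P5@[14:17]
[18] read 'a'  n16⇒n8 (via fail)
[19] read 'b'  n8⇒n9  ** P4@[19:19]
[20] read 'c'  n9⇒n20 (via fail)  ** P7@[18:20]
[21] read 'c'  n20⇒n4 (via fail)
[22] read 'b'  n4⇒n5  ** P4@[22:22]
[23] read 'a'  n5⇒n6  ** P1@[21:23]
[24] read 'b'  n6⇒n12  ** P4@[24:24]
[25] read 'c'  n12⇒n13  ** P3@[21:25],P7@[23:25]
[26] read 'a'  n13⇒n7 (via fail)

Matches: [[0,4],[1,4],[3,4],[4,4],[6,0],[6,5],[7,4],[8,4],[9,2],[10,0],[10,5],[12,4],[13,1],[14,4],[15,4],[17,0],[17,5],[19,4],[20,7],[22,4],[23,1],[24,4],[25,3],[25,7]]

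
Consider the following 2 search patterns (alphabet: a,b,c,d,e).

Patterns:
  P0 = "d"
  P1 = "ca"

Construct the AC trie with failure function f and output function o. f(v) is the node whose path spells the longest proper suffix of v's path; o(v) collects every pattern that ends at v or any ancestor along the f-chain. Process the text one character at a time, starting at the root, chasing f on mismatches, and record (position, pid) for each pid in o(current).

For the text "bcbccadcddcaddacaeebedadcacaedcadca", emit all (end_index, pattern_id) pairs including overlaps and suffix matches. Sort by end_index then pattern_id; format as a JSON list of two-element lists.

Construct AC machine:
Trie nodes:
  n0 'ε': c→2 d→1
  n1 'd': ·  ←P0
  n2 'c': a→3
  n3 'ca': ·  ←P1

Failure links (BFS by depth):
  fail(1) 'd': from fail(0)=0 chase 'd': 0 ⇒ 0;  out={0}∪out(0)={0}
  fail(2) 'c': from fail(0)=0 chase 'c': 0 ⇒ 0;  out=∅∪out(0)=∅
  fail(3) 'ca': from fail(2)=0 chase 'a': 0 ⇒ 0;  out={1}∪out(0)={1}

Run:
i=0 'b': node 0→0
i=1 'c': node 0→2
i=2 'b': node 2→0 (fail-walked)
i=3 'c': node 0→2
i=4 'c': node 2→2 (fail-walked)
i=5 'a': node 2→3  emit P1@[4:5]
i=6 'd': node 3→1 (fail-walked)  emit P0@[6:6]
i=7 'c': node 1→2 (fail-walked)
i=8 'd': node 2→1 (fail-walked)  emit P0@[8:8]
i=9 'd': node 1→1 (fail-walked)  emit P0@[9:9]
i=10 'c': node 1→2 (fail-walked)
i=11 'a': node 2→3  emit P1@[10:11]
i=12 'd': node 3→1 (fail-walked)  emit P0@[12:12]
i=13 'd': node 1→1 (fail-walked)  emit P0@[13:13]
i=14 'a': node 1→0 (fail-walked)
i=15 'c': node 0→2
i=16 'a': node 2→3  emit P1@[15:16]
i=17 'e': node 3→0 (fail-walked)
i=18 'e': node 0→0
i=19 'b': node 0→0
i=20 'e': node 0→0
i=21 'd': node 0→1  emit P0@[21:21]
i=22 'a': node 1→0 (fail-walked)
i=23 'd': node 0→1  emit P0@[23:23]
i=24 'c': node 1→2 (fail-walked)
i=25 'a': node 2→3  emit P1@[24:25]
i=26 'c': node 3→2 (fail-walked)
i=27 'a': node 2→3  emit P1@[26:27]
i=28 'e': node 3→0 (fail-walked)
i=29 'd': node 0→1  emit P0@[29:29]
i=30 'c': node 1→2 (fail-walked)
i=31 'a': node 2→3  emit P1@[30:31]
i=32 'd': node 3→1 (fail-walked)  emit P0@[32:32]
i=33 'c': node 1→2 (fail-walked)
i=34 'a': node 2→3  emit P1@[33:34]

Matches: [[5,1],[6,0],[8,0],[9,0],[11,1],[12,0],[13,0],[16,1],[21,0],[23,0],[25,1],[27,1],[29,0],[31,1],[32,0],[34,1]]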